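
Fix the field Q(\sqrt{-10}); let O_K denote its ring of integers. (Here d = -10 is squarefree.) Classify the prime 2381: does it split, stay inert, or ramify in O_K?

d = -10 ≡ 2 (mod 4), so O_K = ℤ[√-10] and disc(K) = 4d = -40.
2381 ∤ -40, so 2381 is unramified.
Legendre symbol by Euler's criterion: (-10/2381) ≡ (-10)^1190 ≡ 2380 (mod 2381), i.e. (-10/2381) = -1.
Legendre symbol -1 ⇒ 2381 is inert.

p is inert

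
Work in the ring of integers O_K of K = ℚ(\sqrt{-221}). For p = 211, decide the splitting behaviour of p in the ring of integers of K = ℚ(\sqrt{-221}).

p splits

-221 mod 4 = 3, hence disc K = 4·(-221) = -884 and O_K = ℤ[√-221].
disc(K) = -884 is not divisible by 211; 211 is unramified.
Euler's criterion: (-221)^105 mod 211 = 1. Thus (-221|211) = 1.
Legendre symbol 1 ⇒ 211 is split.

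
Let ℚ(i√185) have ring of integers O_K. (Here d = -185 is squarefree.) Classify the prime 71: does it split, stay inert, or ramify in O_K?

remains prime (inert)

Since -185 ≢ 1 mod 4, the ring of integers is ℤ[√-185] with discriminant 4·(-185) = -740.
disc(K) = -740 is not divisible by 71; 71 is unramified.
Euler's criterion: (-185)^35 mod 71 = 70. Thus (-185|71) = -1.
(-185/71) = -1, so 71 is inert.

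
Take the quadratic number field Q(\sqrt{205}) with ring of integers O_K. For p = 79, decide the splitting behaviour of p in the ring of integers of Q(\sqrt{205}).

inert — (79) stays prime in O_K

205 mod 4 = 1, hence disc K = 205 and O_K = ℤ[(1+√205)/2].
disc(K) = 205 is not divisible by 79; 79 is unramified.
Euler's criterion: 205^39 mod 79 = 78. Thus (205|79) = -1.
d is a non-residue mod p, hence 79 remains inert in O_K.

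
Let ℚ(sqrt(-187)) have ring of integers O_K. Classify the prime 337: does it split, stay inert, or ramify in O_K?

splits completely

Since -187 ≡ 1 mod 4, the ring of integers is ℤ[(1+√-187)/2] with discriminant -187.
disc(K) = -187 is not divisible by 337; 337 is unramified.
(-187/337) = 150^168 mod 337 = 1, giving Legendre symbol 1.
d is a quadratic residue mod p, hence 337 splits in O_K.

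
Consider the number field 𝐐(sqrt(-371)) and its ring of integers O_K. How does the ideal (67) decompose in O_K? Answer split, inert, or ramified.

d = -371 ≡ 1 (mod 4), so O_K = ℤ[(1+√-371)/2] and disc(K) = d = -371.
disc(K) = -371 is not divisible by 67; 67 is unramified.
Legendre symbol by Euler's criterion: (-371/67) ≡ (-371)^33 ≡ 66 (mod 67), i.e. (-371/67) = -1.
Legendre symbol -1 ⇒ 67 is inert.

p is inert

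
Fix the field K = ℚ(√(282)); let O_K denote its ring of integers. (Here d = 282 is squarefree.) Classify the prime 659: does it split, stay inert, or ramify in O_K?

d = 282 ≡ 2 (mod 4), so O_K = ℤ[√282] and disc(K) = 4d = 1128.
Since gcd(659, 1128) = 1 the prime 659 does not ramify.
(282/659) = 282^329 mod 659 = 1, giving Legendre symbol 1.
(282/659) = 1, so 659 splits.

p splits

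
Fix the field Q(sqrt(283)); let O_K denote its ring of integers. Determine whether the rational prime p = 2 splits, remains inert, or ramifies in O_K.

d = 283 ≡ 3 (mod 4), so O_K = ℤ[√283] and disc(K) = 4d = 1132.
disc(K) = 1132 = 2·566, so p = 2 is ramified.

ramified — (2) = 𝔭²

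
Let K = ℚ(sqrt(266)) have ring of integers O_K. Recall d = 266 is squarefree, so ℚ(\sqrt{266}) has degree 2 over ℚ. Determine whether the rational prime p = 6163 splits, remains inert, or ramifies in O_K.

p splits

266 mod 4 = 2, hence disc K = 4·266 = 1064 and O_K = ℤ[√266].
Since gcd(6163, 1064) = 1 the prime 6163 does not ramify.
(266/6163) = 266^3081 mod 6163 = 1, giving Legendre symbol 1.
Legendre symbol 1 ⇒ 6163 is split.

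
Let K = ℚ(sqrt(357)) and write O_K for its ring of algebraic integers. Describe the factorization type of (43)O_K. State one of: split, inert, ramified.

split — (43) = 𝔭₁𝔭₂ with 𝔭₁ ≠ 𝔭₂

d = 357 ≡ 1 (mod 4), so O_K = ℤ[(1+√357)/2] and disc(K) = d = 357.
Since gcd(43, 357) = 1 the prime 43 does not ramify.
Euler's criterion: 357^21 mod 43 = 1. Thus (357|43) = 1.
d is a quadratic residue mod p, hence 43 splits in O_K.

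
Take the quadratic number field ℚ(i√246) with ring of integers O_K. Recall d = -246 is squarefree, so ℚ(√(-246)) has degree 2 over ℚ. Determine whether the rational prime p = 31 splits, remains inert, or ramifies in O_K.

Since -246 ≢ 1 mod 4, the ring of integers is ℤ[√-246] with discriminant 4·(-246) = -984.
disc(K) = -984 is not divisible by 31; 31 is unramified.
Euler's criterion: (-246)^15 mod 31 = 1. Thus (-246|31) = 1.
d is a quadratic residue mod p, hence 31 splits in O_K.

p splits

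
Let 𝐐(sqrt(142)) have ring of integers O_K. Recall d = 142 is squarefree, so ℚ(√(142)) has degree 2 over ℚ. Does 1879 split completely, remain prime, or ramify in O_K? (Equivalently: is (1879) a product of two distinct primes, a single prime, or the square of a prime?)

142 mod 4 = 2, hence disc K = 4·142 = 568 and O_K = ℤ[√142].
Since gcd(1879, 568) = 1 the prime 1879 does not ramify.
(142/1879) = 142^939 mod 1879 = 1, giving Legendre symbol 1.
d is a quadratic residue mod p, hence 1879 splits in O_K.

split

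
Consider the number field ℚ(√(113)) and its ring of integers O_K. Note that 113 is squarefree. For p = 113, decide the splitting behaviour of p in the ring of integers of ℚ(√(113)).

113 mod 4 = 1, hence disc K = 113 and O_K = ℤ[(1+√113)/2].
disc(K) = 113 = 113·1, so p = 113 is ramified.

ramified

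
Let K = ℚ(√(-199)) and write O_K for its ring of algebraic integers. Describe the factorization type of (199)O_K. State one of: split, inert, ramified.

ramified

d = -199 ≡ 1 (mod 4), so O_K = ℤ[(1+√-199)/2] and disc(K) = d = -199.
199 divides disc(K) = -199, so 199 ramifies.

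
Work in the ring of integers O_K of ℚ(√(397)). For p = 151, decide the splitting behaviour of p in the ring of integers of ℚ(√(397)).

d = 397 ≡ 1 (mod 4), so O_K = ℤ[(1+√397)/2] and disc(K) = d = 397.
disc(K) = 397 is not divisible by 151; 151 is unramified.
Legendre symbol by Euler's criterion: (397/151) ≡ 397^75 ≡ 1 (mod 151), i.e. (397/151) = 1.
d is a quadratic residue mod p, hence 151 splits in O_K.

split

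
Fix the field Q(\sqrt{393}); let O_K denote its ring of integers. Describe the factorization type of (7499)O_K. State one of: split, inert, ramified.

7499 splits in O_K

d = 393 ≡ 1 (mod 4), so O_K = ℤ[(1+√393)/2] and disc(K) = d = 393.
7499 ∤ 393, so 7499 is unramified.
(393/7499) = 393^3749 mod 7499 = 1, giving Legendre symbol 1.
(393/7499) = 1, so 7499 splits.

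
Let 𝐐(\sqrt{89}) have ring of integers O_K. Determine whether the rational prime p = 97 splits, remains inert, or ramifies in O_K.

89 mod 4 = 1, hence disc K = 89 and O_K = ℤ[(1+√89)/2].
97 ∤ 89, so 97 is unramified.
Compute (89/97) via Euler: 89^((97-1)/2) mod 97 = 1, so (89/97) = 1.
Legendre symbol 1 ⇒ 97 is split.

split — (97) = 𝔭₁𝔭₂ with 𝔭₁ ≠ 𝔭₂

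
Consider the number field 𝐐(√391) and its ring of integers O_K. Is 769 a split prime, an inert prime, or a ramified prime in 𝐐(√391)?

inert — (769) stays prime in O_K

391 mod 4 = 3, hence disc K = 4·391 = 1564 and O_K = ℤ[√391].
769 ∤ 1564, so 769 is unramified.
(391/769) = 391^384 mod 769 = 768, giving Legendre symbol -1.
(391/769) = -1, so 769 is inert.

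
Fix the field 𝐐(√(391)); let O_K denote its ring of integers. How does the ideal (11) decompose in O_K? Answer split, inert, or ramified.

11 remains inert

391 mod 4 = 3, hence disc K = 4·391 = 1564 and O_K = ℤ[√391].
Since gcd(11, 1564) = 1 the prime 11 does not ramify.
Euler's criterion: 391^5 mod 11 = 10. Thus (391|11) = -1.
(391/11) = -1, so 11 is inert.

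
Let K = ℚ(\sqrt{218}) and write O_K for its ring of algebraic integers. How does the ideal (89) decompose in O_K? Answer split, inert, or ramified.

split

d = 218 ≡ 2 (mod 4), so O_K = ℤ[√218] and disc(K) = 4d = 872.
89 ∤ 872, so 89 is unramified.
(218/89) = 40^44 mod 89 = 1, giving Legendre symbol 1.
d is a quadratic residue mod p, hence 89 splits in O_K.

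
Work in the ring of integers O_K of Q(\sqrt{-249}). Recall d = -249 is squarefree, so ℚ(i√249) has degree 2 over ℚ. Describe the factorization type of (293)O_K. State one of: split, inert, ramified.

Since -249 ≢ 1 mod 4, the ring of integers is ℤ[√-249] with discriminant 4·(-249) = -996.
disc(K) = -996 is not divisible by 293; 293 is unramified.
Euler's criterion: (-249)^146 mod 293 = 292. Thus (-249|293) = -1.
Legendre symbol -1 ⇒ 293 is inert.

inert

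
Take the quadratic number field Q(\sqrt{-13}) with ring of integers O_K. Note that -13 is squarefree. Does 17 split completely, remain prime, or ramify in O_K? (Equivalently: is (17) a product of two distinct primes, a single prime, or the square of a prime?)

17 splits in O_K

Since -13 ≢ 1 mod 4, the ring of integers is ℤ[√-13] with discriminant 4·(-13) = -52.
disc(K) = -52 is not divisible by 17; 17 is unramified.
Euler's criterion: (-13)^8 mod 17 = 1. Thus (-13|17) = 1.
(-13/17) = 1, so 17 splits.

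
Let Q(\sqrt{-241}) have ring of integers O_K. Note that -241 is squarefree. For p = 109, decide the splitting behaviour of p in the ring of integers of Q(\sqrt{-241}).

inert

d = -241 ≡ 3 (mod 4), so O_K = ℤ[√-241] and disc(K) = 4d = -964.
Since gcd(109, -964) = 1 the prime 109 does not ramify.
(-241/109) = 86^54 mod 109 = 108, giving Legendre symbol -1.
Legendre symbol -1 ⇒ 109 is inert.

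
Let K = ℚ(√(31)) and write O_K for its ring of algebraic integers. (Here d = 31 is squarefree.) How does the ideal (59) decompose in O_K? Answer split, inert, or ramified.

Since 31 ≢ 1 mod 4, the ring of integers is ℤ[√31] with discriminant 4·31 = 124.
Since gcd(59, 124) = 1 the prime 59 does not ramify.
Legendre symbol by Euler's criterion: (31/59) ≡ 31^29 ≡ 58 (mod 59), i.e. (31/59) = -1.
d is a non-residue mod p, hence 59 remains inert in O_K.

p is inert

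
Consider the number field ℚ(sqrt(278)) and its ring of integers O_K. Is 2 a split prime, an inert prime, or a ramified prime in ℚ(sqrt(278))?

p ramifies

Since 278 ≢ 1 mod 4, the ring of integers is ℤ[√278] with discriminant 4·278 = 1112.
2 divides disc(K) = 1112, so 2 ramifies.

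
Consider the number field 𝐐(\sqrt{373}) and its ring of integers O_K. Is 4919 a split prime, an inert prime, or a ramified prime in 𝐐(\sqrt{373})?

splits completely

373 mod 4 = 1, hence disc K = 373 and O_K = ℤ[(1+√373)/2].
disc(K) = 373 is not divisible by 4919; 4919 is unramified.
Legendre symbol by Euler's criterion: (373/4919) ≡ 373^2459 ≡ 1 (mod 4919), i.e. (373/4919) = 1.
d is a quadratic residue mod p, hence 4919 splits in O_K.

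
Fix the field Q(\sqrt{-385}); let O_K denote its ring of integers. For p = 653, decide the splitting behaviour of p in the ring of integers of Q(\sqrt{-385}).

Since -385 ≢ 1 mod 4, the ring of integers is ℤ[√-385] with discriminant 4·(-385) = -1540.
Since gcd(653, -1540) = 1 the prime 653 does not ramify.
Compute (-385/653) via Euler: 268^((653-1)/2) mod 653 = 652, so (-385/653) = -1.
(-385/653) = -1, so 653 is inert.

653 remains inert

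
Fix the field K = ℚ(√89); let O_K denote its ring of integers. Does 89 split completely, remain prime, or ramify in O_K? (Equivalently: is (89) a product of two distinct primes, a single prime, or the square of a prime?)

89 mod 4 = 1, hence disc K = 89 and O_K = ℤ[(1+√89)/2].
disc(K) = 89 = 89·1, so p = 89 is ramified.

p ramifies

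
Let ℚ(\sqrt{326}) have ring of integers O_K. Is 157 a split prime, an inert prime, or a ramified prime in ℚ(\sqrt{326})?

d = 326 ≡ 2 (mod 4), so O_K = ℤ[√326] and disc(K) = 4d = 1304.
157 ∤ 1304, so 157 is unramified.
Legendre symbol by Euler's criterion: (326/157) ≡ 326^78 ≡ 1 (mod 157), i.e. (326/157) = 1.
Legendre symbol 1 ⇒ 157 is split.

p splits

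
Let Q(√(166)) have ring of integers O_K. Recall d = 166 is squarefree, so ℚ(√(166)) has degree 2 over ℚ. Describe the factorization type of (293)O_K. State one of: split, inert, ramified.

remains prime (inert)

d = 166 ≡ 2 (mod 4), so O_K = ℤ[√166] and disc(K) = 4d = 664.
293 ∤ 664, so 293 is unramified.
(166/293) = 166^146 mod 293 = 292, giving Legendre symbol -1.
d is a non-residue mod p, hence 293 remains inert in O_K.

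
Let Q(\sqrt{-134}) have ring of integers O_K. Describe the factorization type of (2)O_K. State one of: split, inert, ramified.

Since -134 ≢ 1 mod 4, the ring of integers is ℤ[√-134] with discriminant 4·(-134) = -536.
Ramification test: 2 | -536. The prime 2 ramifies in K.

p ramifies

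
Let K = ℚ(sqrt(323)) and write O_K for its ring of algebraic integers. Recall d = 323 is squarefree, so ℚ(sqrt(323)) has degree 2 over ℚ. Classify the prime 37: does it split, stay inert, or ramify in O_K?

d = 323 ≡ 3 (mod 4), so O_K = ℤ[√323] and disc(K) = 4d = 1292.
37 ∤ 1292, so 37 is unramified.
Legendre symbol by Euler's criterion: (323/37) ≡ 323^18 ≡ 1 (mod 37), i.e. (323/37) = 1.
d is a quadratic residue mod p, hence 37 splits in O_K.

split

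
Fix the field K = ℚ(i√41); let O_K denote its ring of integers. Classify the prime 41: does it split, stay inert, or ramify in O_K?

Since -41 ≢ 1 mod 4, the ring of integers is ℤ[√-41] with discriminant 4·(-41) = -164.
41 divides disc(K) = -164, so 41 ramifies.

p ramifies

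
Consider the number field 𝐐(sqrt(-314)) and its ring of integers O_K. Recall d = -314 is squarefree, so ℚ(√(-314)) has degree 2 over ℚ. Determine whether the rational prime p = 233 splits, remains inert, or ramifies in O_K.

d = -314 ≡ 2 (mod 4), so O_K = ℤ[√-314] and disc(K) = 4d = -1256.
233 ∤ -1256, so 233 is unramified.
(-314/233) = 152^116 mod 233 = 1, giving Legendre symbol 1.
(-314/233) = 1, so 233 splits.

splits completely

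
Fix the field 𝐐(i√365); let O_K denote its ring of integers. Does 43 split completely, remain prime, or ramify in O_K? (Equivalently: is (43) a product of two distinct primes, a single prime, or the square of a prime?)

remains prime (inert)

-365 mod 4 = 3, hence disc K = 4·(-365) = -1460 and O_K = ℤ[√-365].
43 ∤ -1460, so 43 is unramified.
(-365/43) = 22^21 mod 43 = 42, giving Legendre symbol -1.
(-365/43) = -1, so 43 is inert.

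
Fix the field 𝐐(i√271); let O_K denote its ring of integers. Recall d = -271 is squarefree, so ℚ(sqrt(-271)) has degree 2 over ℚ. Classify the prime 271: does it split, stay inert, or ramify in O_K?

ramifies in O_K

-271 mod 4 = 1, hence disc K = -271 and O_K = ℤ[(1+√-271)/2].
271 divides disc(K) = -271, so 271 ramifies.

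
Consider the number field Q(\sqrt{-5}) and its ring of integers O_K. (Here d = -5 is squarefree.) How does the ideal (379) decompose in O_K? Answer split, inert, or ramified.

inert — (379) stays prime in O_K

d = -5 ≡ 3 (mod 4), so O_K = ℤ[√-5] and disc(K) = 4d = -20.
Since gcd(379, -20) = 1 the prime 379 does not ramify.
Compute (-5/379) via Euler: 374^((379-1)/2) mod 379 = 378, so (-5/379) = -1.
(-5/379) = -1, so 379 is inert.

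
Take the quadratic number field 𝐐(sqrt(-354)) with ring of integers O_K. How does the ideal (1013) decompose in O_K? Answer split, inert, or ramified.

Since -354 ≢ 1 mod 4, the ring of integers is ℤ[√-354] with discriminant 4·(-354) = -1416.
Since gcd(1013, -1416) = 1 the prime 1013 does not ramify.
Legendre symbol by Euler's criterion: (-354/1013) ≡ (-354)^506 ≡ 1012 (mod 1013), i.e. (-354/1013) = -1.
Legendre symbol -1 ⇒ 1013 is inert.

1013 remains inert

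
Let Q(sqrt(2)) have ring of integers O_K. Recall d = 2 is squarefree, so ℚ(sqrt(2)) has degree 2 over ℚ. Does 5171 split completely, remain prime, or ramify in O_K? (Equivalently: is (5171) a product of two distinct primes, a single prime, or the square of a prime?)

inert — (5171) stays prime in O_K

2 mod 4 = 2, hence disc K = 4·2 = 8 and O_K = ℤ[√2].
5171 ∤ 8, so 5171 is unramified.
Compute (2/5171) via Euler: 2^((5171-1)/2) mod 5171 = 5170, so (2/5171) = -1.
d is a non-residue mod p, hence 5171 remains inert in O_K.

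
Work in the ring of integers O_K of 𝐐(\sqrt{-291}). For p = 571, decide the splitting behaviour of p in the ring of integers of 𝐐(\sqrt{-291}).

d = -291 ≡ 1 (mod 4), so O_K = ℤ[(1+√-291)/2] and disc(K) = d = -291.
Since gcd(571, -291) = 1 the prime 571 does not ramify.
Legendre symbol by Euler's criterion: (-291/571) ≡ (-291)^285 ≡ 1 (mod 571), i.e. (-291/571) = 1.
d is a quadratic residue mod p, hence 571 splits in O_K.

splits completely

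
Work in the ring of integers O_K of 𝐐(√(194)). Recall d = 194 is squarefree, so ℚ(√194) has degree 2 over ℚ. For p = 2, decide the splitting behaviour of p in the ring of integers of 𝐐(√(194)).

ramifies in O_K

Since 194 ≢ 1 mod 4, the ring of integers is ℤ[√194] with discriminant 4·194 = 776.
disc(K) = 776 = 2·388, so p = 2 is ramified.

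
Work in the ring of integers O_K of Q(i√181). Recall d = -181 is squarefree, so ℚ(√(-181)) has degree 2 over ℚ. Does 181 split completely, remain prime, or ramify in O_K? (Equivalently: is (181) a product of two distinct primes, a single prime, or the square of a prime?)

ramified

-181 mod 4 = 3, hence disc K = 4·(-181) = -724 and O_K = ℤ[√-181].
181 divides disc(K) = -724, so 181 ramifies.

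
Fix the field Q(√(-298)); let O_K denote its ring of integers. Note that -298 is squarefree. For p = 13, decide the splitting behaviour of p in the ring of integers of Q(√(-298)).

p splits

Since -298 ≢ 1 mod 4, the ring of integers is ℤ[√-298] with discriminant 4·(-298) = -1192.
13 ∤ -1192, so 13 is unramified.
(-298/13) = 1^6 mod 13 = 1, giving Legendre symbol 1.
Legendre symbol 1 ⇒ 13 is split.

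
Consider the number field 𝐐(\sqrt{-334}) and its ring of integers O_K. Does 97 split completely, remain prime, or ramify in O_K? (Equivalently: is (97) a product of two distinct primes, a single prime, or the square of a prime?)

97 splits in O_K

d = -334 ≡ 2 (mod 4), so O_K = ℤ[√-334] and disc(K) = 4d = -1336.
disc(K) = -1336 is not divisible by 97; 97 is unramified.
(-334/97) = 54^48 mod 97 = 1, giving Legendre symbol 1.
Legendre symbol 1 ⇒ 97 is split.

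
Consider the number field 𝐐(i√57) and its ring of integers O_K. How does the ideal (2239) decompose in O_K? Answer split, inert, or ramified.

inert

d = -57 ≡ 3 (mod 4), so O_K = ℤ[√-57] and disc(K) = 4d = -228.
2239 ∤ -228, so 2239 is unramified.
Compute (-57/2239) via Euler: 2182^((2239-1)/2) mod 2239 = 2238, so (-57/2239) = -1.
d is a non-residue mod p, hence 2239 remains inert in O_K.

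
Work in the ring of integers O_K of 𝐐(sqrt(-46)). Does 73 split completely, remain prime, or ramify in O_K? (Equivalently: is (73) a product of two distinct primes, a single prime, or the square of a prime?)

d = -46 ≡ 2 (mod 4), so O_K = ℤ[√-46] and disc(K) = 4d = -184.
73 ∤ -184, so 73 is unramified.
Legendre symbol by Euler's criterion: (-46/73) ≡ (-46)^36 ≡ 1 (mod 73), i.e. (-46/73) = 1.
Legendre symbol 1 ⇒ 73 is split.

split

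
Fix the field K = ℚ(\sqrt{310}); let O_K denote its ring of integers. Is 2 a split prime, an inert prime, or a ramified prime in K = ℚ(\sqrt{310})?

2 is ramified

Since 310 ≢ 1 mod 4, the ring of integers is ℤ[√310] with discriminant 4·310 = 1240.
disc(K) = 1240 = 2·620, so p = 2 is ramified.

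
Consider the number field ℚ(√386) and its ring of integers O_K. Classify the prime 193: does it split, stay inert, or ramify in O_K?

d = 386 ≡ 2 (mod 4), so O_K = ℤ[√386] and disc(K) = 4d = 1544.
193 divides disc(K) = 1544, so 193 ramifies.

ramifies in O_K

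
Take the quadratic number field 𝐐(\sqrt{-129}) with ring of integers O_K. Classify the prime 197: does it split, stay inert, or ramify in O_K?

remains prime (inert)

-129 mod 4 = 3, hence disc K = 4·(-129) = -516 and O_K = ℤ[√-129].
disc(K) = -516 is not divisible by 197; 197 is unramified.
Euler's criterion: (-129)^98 mod 197 = 196. Thus (-129|197) = -1.
(-129/197) = -1, so 197 is inert.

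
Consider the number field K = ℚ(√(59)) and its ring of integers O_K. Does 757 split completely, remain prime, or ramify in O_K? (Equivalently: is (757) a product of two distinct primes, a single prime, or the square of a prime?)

p splits

59 mod 4 = 3, hence disc K = 4·59 = 236 and O_K = ℤ[√59].
Since gcd(757, 236) = 1 the prime 757 does not ramify.
Compute (59/757) via Euler: 59^((757-1)/2) mod 757 = 1, so (59/757) = 1.
d is a quadratic residue mod p, hence 757 splits in O_K.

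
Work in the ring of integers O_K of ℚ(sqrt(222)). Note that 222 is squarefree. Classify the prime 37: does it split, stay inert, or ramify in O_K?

222 mod 4 = 2, hence disc K = 4·222 = 888 and O_K = ℤ[√222].
37 divides disc(K) = 888, so 37 ramifies.

ramifies in O_K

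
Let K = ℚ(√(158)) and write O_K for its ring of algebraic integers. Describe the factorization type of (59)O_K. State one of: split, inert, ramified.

158 mod 4 = 2, hence disc K = 4·158 = 632 and O_K = ℤ[√158].
disc(K) = 632 is not divisible by 59; 59 is unramified.
Euler's criterion: 158^29 mod 59 = 58. Thus (158|59) = -1.
(158/59) = -1, so 59 is inert.

59 remains inert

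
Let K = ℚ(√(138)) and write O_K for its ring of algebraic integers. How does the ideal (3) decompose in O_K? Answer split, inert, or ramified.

Since 138 ≢ 1 mod 4, the ring of integers is ℤ[√138] with discriminant 4·138 = 552.
disc(K) = 552 = 3·184, so p = 3 is ramified.

ramified — (3) = 𝔭²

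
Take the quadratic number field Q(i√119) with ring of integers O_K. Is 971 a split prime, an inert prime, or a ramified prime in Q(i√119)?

remains prime (inert)

Since -119 ≡ 1 mod 4, the ring of integers is ℤ[(1+√-119)/2] with discriminant -119.
971 ∤ -119, so 971 is unramified.
Legendre symbol by Euler's criterion: (-119/971) ≡ (-119)^485 ≡ 970 (mod 971), i.e. (-119/971) = -1.
Legendre symbol -1 ⇒ 971 is inert.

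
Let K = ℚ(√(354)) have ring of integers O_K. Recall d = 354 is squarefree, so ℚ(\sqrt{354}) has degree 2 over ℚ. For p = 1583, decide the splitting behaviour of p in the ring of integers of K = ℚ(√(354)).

p is inert

Since 354 ≢ 1 mod 4, the ring of integers is ℤ[√354] with discriminant 4·354 = 1416.
disc(K) = 1416 is not divisible by 1583; 1583 is unramified.
Compute (354/1583) via Euler: 354^((1583-1)/2) mod 1583 = 1582, so (354/1583) = -1.
d is a non-residue mod p, hence 1583 remains inert in O_K.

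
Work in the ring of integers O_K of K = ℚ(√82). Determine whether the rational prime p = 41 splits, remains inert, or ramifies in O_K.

82 mod 4 = 2, hence disc K = 4·82 = 328 and O_K = ℤ[√82].
disc(K) = 328 = 41·8, so p = 41 is ramified.

p ramifies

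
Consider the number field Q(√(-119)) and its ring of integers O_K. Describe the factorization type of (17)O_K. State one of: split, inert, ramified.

ramified

-119 mod 4 = 1, hence disc K = -119 and O_K = ℤ[(1+√-119)/2].
17 divides disc(K) = -119, so 17 ramifies.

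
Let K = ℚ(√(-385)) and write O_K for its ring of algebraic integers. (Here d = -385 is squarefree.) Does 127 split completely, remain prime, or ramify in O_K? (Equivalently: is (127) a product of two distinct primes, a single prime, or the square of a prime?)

-385 mod 4 = 3, hence disc K = 4·(-385) = -1540 and O_K = ℤ[√-385].
disc(K) = -1540 is not divisible by 127; 127 is unramified.
Euler's criterion: (-385)^63 mod 127 = 126. Thus (-385|127) = -1.
Legendre symbol -1 ⇒ 127 is inert.

127 remains inert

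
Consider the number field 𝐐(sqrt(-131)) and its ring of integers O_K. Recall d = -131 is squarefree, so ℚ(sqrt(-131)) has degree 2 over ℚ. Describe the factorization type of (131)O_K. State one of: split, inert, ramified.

ramified

Since -131 ≡ 1 mod 4, the ring of integers is ℤ[(1+√-131)/2] with discriminant -131.
131 divides disc(K) = -131, so 131 ramifies.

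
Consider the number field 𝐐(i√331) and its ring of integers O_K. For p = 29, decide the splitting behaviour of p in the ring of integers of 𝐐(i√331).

Since -331 ≡ 1 mod 4, the ring of integers is ℤ[(1+√-331)/2] with discriminant -331.
29 ∤ -331, so 29 is unramified.
Compute (-331/29) via Euler: 17^((29-1)/2) mod 29 = 28, so (-331/29) = -1.
Legendre symbol -1 ⇒ 29 is inert.

inert — (29) stays prime in O_K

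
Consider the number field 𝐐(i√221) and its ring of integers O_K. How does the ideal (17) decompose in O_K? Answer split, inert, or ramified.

ramifies in O_K

d = -221 ≡ 3 (mod 4), so O_K = ℤ[√-221] and disc(K) = 4d = -884.
Ramification test: 17 | -884. The prime 17 ramifies in K.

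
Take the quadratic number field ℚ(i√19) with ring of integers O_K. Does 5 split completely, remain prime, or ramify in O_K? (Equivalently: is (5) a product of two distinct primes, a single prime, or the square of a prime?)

d = -19 ≡ 1 (mod 4), so O_K = ℤ[(1+√-19)/2] and disc(K) = d = -19.
5 ∤ -19, so 5 is unramified.
(-19/5) = 1^2 mod 5 = 1, giving Legendre symbol 1.
d is a quadratic residue mod p, hence 5 splits in O_K.

split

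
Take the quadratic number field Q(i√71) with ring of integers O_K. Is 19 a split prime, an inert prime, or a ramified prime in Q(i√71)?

split — (19) = 𝔭₁𝔭₂ with 𝔭₁ ≠ 𝔭₂

Since -71 ≡ 1 mod 4, the ring of integers is ℤ[(1+√-71)/2] with discriminant -71.
disc(K) = -71 is not divisible by 19; 19 is unramified.
Euler's criterion: (-71)^9 mod 19 = 1. Thus (-71|19) = 1.
Legendre symbol 1 ⇒ 19 is split.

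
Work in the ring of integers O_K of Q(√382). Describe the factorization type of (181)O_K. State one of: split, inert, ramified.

Since 382 ≢ 1 mod 4, the ring of integers is ℤ[√382] with discriminant 4·382 = 1528.
disc(K) = 1528 is not divisible by 181; 181 is unramified.
(382/181) = 20^90 mod 181 = 1, giving Legendre symbol 1.
Legendre symbol 1 ⇒ 181 is split.

181 splits in O_K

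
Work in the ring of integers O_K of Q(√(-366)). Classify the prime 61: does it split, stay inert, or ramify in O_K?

Since -366 ≢ 1 mod 4, the ring of integers is ℤ[√-366] with discriminant 4·(-366) = -1464.
disc(K) = -1464 = 61·(-24), so p = 61 is ramified.

61 is ramified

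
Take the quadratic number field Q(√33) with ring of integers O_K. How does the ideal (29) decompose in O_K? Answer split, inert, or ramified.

split

Since 33 ≡ 1 mod 4, the ring of integers is ℤ[(1+√33)/2] with discriminant 33.
disc(K) = 33 is not divisible by 29; 29 is unramified.
(33/29) = 4^14 mod 29 = 1, giving Legendre symbol 1.
(33/29) = 1, so 29 splits.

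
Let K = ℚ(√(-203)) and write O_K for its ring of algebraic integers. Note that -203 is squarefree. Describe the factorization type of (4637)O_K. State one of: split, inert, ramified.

split — (4637) = 𝔭₁𝔭₂ with 𝔭₁ ≠ 𝔭₂

d = -203 ≡ 1 (mod 4), so O_K = ℤ[(1+√-203)/2] and disc(K) = d = -203.
disc(K) = -203 is not divisible by 4637; 4637 is unramified.
Legendre symbol by Euler's criterion: (-203/4637) ≡ (-203)^2318 ≡ 1 (mod 4637), i.e. (-203/4637) = 1.
Legendre symbol 1 ⇒ 4637 is split.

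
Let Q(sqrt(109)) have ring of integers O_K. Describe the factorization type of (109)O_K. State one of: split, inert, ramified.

109 mod 4 = 1, hence disc K = 109 and O_K = ℤ[(1+√109)/2].
disc(K) = 109 = 109·1, so p = 109 is ramified.

ramified — (109) = 𝔭²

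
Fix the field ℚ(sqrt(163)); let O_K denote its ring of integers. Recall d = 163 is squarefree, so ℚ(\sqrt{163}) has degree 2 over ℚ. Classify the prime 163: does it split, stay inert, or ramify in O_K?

ramified

163 mod 4 = 3, hence disc K = 4·163 = 652 and O_K = ℤ[√163].
disc(K) = 652 = 163·4, so p = 163 is ramified.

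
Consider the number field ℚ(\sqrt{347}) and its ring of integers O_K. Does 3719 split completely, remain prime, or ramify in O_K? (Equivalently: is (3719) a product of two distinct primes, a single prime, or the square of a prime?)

remains prime (inert)

347 mod 4 = 3, hence disc K = 4·347 = 1388 and O_K = ℤ[√347].
Since gcd(3719, 1388) = 1 the prime 3719 does not ramify.
(347/3719) = 347^1859 mod 3719 = 3718, giving Legendre symbol -1.
d is a non-residue mod p, hence 3719 remains inert in O_K.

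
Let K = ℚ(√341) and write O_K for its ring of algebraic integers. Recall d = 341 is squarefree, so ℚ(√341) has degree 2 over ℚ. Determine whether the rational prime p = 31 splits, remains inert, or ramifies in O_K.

d = 341 ≡ 1 (mod 4), so O_K = ℤ[(1+√341)/2] and disc(K) = d = 341.
31 divides disc(K) = 341, so 31 ramifies.

ramified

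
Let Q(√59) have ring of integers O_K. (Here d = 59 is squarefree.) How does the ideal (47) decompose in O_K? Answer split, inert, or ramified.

Since 59 ≢ 1 mod 4, the ring of integers is ℤ[√59] with discriminant 4·59 = 236.
disc(K) = 236 is not divisible by 47; 47 is unramified.
Euler's criterion: 59^23 mod 47 = 1. Thus (59|47) = 1.
Legendre symbol 1 ⇒ 47 is split.

split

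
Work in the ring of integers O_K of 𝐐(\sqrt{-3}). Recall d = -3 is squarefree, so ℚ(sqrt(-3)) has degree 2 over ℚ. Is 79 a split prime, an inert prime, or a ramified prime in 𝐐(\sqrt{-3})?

splits completely

d = -3 ≡ 1 (mod 4), so O_K = ℤ[(1+√-3)/2] and disc(K) = d = -3.
Since gcd(79, -3) = 1 the prime 79 does not ramify.
Legendre symbol by Euler's criterion: (-3/79) ≡ (-3)^39 ≡ 1 (mod 79), i.e. (-3/79) = 1.
Legendre symbol 1 ⇒ 79 is split.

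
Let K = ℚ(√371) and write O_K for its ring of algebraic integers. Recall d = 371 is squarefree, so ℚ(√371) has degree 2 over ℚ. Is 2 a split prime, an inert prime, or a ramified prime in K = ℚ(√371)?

2 is ramified

d = 371 ≡ 3 (mod 4), so O_K = ℤ[√371] and disc(K) = 4d = 1484.
2 divides disc(K) = 1484, so 2 ramifies.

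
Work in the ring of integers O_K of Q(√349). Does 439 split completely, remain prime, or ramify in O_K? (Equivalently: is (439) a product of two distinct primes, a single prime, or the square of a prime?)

Since 349 ≡ 1 mod 4, the ring of integers is ℤ[(1+√349)/2] with discriminant 349.
disc(K) = 349 is not divisible by 439; 439 is unramified.
Euler's criterion: 349^219 mod 439 = 438. Thus (349|439) = -1.
(349/439) = -1, so 439 is inert.

inert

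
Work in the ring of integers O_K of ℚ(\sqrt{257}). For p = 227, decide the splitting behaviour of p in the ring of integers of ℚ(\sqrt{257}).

257 mod 4 = 1, hence disc K = 257 and O_K = ℤ[(1+√257)/2].
Since gcd(227, 257) = 1 the prime 227 does not ramify.
Euler's criterion: 257^113 mod 227 = 1. Thus (257|227) = 1.
(257/227) = 1, so 227 splits.

splits completely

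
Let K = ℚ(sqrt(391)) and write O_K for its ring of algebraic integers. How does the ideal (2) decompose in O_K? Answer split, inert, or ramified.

p ramifies

391 mod 4 = 3, hence disc K = 4·391 = 1564 and O_K = ℤ[√391].
Ramification test: 2 | 1564. The prime 2 ramifies in K.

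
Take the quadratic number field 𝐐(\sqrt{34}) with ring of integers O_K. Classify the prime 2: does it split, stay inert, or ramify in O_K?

d = 34 ≡ 2 (mod 4), so O_K = ℤ[√34] and disc(K) = 4d = 136.
2 divides disc(K) = 136, so 2 ramifies.

ramified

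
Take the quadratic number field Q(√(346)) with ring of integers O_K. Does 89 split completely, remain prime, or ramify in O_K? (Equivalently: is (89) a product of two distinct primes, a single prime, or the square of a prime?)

89 splits in O_K

d = 346 ≡ 2 (mod 4), so O_K = ℤ[√346] and disc(K) = 4d = 1384.
89 ∤ 1384, so 89 is unramified.
Legendre symbol by Euler's criterion: (346/89) ≡ 346^44 ≡ 1 (mod 89), i.e. (346/89) = 1.
Legendre symbol 1 ⇒ 89 is split.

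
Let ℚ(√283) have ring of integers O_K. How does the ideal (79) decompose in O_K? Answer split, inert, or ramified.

d = 283 ≡ 3 (mod 4), so O_K = ℤ[√283] and disc(K) = 4d = 1132.
Since gcd(79, 1132) = 1 the prime 79 does not ramify.
Euler's criterion: 283^39 mod 79 = 1. Thus (283|79) = 1.
d is a quadratic residue mod p, hence 79 splits in O_K.

split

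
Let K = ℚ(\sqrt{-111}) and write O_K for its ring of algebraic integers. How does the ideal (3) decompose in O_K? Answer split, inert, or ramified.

3 is ramified

-111 mod 4 = 1, hence disc K = -111 and O_K = ℤ[(1+√-111)/2].
Ramification test: 3 | -111. The prime 3 ramifies in K.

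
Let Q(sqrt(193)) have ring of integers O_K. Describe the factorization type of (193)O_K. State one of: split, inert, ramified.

d = 193 ≡ 1 (mod 4), so O_K = ℤ[(1+√193)/2] and disc(K) = d = 193.
disc(K) = 193 = 193·1, so p = 193 is ramified.

193 is ramified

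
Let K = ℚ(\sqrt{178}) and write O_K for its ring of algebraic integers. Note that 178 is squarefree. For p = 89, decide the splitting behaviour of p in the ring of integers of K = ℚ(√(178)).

89 is ramified

178 mod 4 = 2, hence disc K = 4·178 = 712 and O_K = ℤ[√178].
89 divides disc(K) = 712, so 89 ramifies.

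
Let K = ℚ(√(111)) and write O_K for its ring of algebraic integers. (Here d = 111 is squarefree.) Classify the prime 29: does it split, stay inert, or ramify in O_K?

Since 111 ≢ 1 mod 4, the ring of integers is ℤ[√111] with discriminant 4·111 = 444.
Since gcd(29, 444) = 1 the prime 29 does not ramify.
Compute (111/29) via Euler: 24^((29-1)/2) mod 29 = 1, so (111/29) = 1.
(111/29) = 1, so 29 splits.

29 splits in O_K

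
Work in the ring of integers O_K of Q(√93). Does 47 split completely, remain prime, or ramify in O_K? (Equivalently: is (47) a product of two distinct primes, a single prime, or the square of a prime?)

p is inert

Since 93 ≡ 1 mod 4, the ring of integers is ℤ[(1+√93)/2] with discriminant 93.
47 ∤ 93, so 47 is unramified.
Legendre symbol by Euler's criterion: (93/47) ≡ 93^23 ≡ 46 (mod 47), i.e. (93/47) = -1.
d is a non-residue mod p, hence 47 remains inert in O_K.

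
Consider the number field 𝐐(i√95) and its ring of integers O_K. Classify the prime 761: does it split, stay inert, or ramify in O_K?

Since -95 ≡ 1 mod 4, the ring of integers is ℤ[(1+√-95)/2] with discriminant -95.
disc(K) = -95 is not divisible by 761; 761 is unramified.
Euler's criterion: (-95)^380 mod 761 = 1. Thus (-95|761) = 1.
Legendre symbol 1 ⇒ 761 is split.

split — (761) = 𝔭₁𝔭₂ with 𝔭₁ ≠ 𝔭₂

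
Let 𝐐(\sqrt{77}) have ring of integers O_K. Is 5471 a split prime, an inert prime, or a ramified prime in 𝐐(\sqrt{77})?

5471 splits in O_K

Since 77 ≡ 1 mod 4, the ring of integers is ℤ[(1+√77)/2] with discriminant 77.
Since gcd(5471, 77) = 1 the prime 5471 does not ramify.
Euler's criterion: 77^2735 mod 5471 = 1. Thus (77|5471) = 1.
(77/5471) = 1, so 5471 splits.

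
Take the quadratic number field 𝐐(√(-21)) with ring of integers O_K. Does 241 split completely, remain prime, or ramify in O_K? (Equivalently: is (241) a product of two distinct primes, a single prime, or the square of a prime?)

d = -21 ≡ 3 (mod 4), so O_K = ℤ[√-21] and disc(K) = 4d = -84.
241 ∤ -84, so 241 is unramified.
(-21/241) = 220^120 mod 241 = 240, giving Legendre symbol -1.
Legendre symbol -1 ⇒ 241 is inert.

inert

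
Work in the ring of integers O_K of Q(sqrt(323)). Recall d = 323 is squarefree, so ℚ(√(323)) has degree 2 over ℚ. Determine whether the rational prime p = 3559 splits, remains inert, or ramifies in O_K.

splits completely

323 mod 4 = 3, hence disc K = 4·323 = 1292 and O_K = ℤ[√323].
disc(K) = 1292 is not divisible by 3559; 3559 is unramified.
(323/3559) = 323^1779 mod 3559 = 1, giving Legendre symbol 1.
(323/3559) = 1, so 3559 splits.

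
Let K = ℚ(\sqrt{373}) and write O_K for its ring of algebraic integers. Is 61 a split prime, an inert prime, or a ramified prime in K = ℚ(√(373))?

d = 373 ≡ 1 (mod 4), so O_K = ℤ[(1+√373)/2] and disc(K) = d = 373.
Since gcd(61, 373) = 1 the prime 61 does not ramify.
(373/61) = 7^30 mod 61 = 60, giving Legendre symbol -1.
d is a non-residue mod p, hence 61 remains inert in O_K.

inert — (61) stays prime in O_K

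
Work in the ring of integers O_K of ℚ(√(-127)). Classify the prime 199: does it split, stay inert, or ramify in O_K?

p splits

-127 mod 4 = 1, hence disc K = -127 and O_K = ℤ[(1+√-127)/2].
Since gcd(199, -127) = 1 the prime 199 does not ramify.
Legendre symbol by Euler's criterion: (-127/199) ≡ (-127)^99 ≡ 1 (mod 199), i.e. (-127/199) = 1.
Legendre symbol 1 ⇒ 199 is split.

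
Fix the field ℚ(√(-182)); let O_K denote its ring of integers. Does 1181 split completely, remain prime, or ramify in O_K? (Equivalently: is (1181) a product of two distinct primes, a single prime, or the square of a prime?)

inert — (1181) stays prime in O_K

Since -182 ≢ 1 mod 4, the ring of integers is ℤ[√-182] with discriminant 4·(-182) = -728.
Since gcd(1181, -728) = 1 the prime 1181 does not ramify.
Euler's criterion: (-182)^590 mod 1181 = 1180. Thus (-182|1181) = -1.
Legendre symbol -1 ⇒ 1181 is inert.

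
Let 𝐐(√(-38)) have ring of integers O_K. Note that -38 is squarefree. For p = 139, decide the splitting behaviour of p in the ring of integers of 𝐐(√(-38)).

p is inert

Since -38 ≢ 1 mod 4, the ring of integers is ℤ[√-38] with discriminant 4·(-38) = -152.
139 ∤ -152, so 139 is unramified.
Compute (-38/139) via Euler: 101^((139-1)/2) mod 139 = 138, so (-38/139) = -1.
Legendre symbol -1 ⇒ 139 is inert.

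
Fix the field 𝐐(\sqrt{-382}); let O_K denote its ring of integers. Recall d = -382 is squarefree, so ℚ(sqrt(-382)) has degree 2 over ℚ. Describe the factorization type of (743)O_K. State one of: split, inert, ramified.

-382 mod 4 = 2, hence disc K = 4·(-382) = -1528 and O_K = ℤ[√-382].
Since gcd(743, -1528) = 1 the prime 743 does not ramify.
Euler's criterion: (-382)^371 mod 743 = 1. Thus (-382|743) = 1.
Legendre symbol 1 ⇒ 743 is split.

split — (743) = 𝔭₁𝔭₂ with 𝔭₁ ≠ 𝔭₂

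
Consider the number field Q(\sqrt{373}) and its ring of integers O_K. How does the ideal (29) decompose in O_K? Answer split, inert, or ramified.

d = 373 ≡ 1 (mod 4), so O_K = ℤ[(1+√373)/2] and disc(K) = d = 373.
Since gcd(29, 373) = 1 the prime 29 does not ramify.
(373/29) = 25^14 mod 29 = 1, giving Legendre symbol 1.
(373/29) = 1, so 29 splits.

splits completely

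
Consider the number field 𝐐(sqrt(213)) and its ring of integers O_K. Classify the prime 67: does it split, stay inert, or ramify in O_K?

p is inert

213 mod 4 = 1, hence disc K = 213 and O_K = ℤ[(1+√213)/2].
disc(K) = 213 is not divisible by 67; 67 is unramified.
Euler's criterion: 213^33 mod 67 = 66. Thus (213|67) = -1.
(213/67) = -1, so 67 is inert.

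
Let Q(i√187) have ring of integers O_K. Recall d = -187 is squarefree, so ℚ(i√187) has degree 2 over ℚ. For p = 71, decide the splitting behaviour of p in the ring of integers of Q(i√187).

remains prime (inert)

Since -187 ≡ 1 mod 4, the ring of integers is ℤ[(1+√-187)/2] with discriminant -187.
71 ∤ -187, so 71 is unramified.
Legendre symbol by Euler's criterion: (-187/71) ≡ (-187)^35 ≡ 70 (mod 71), i.e. (-187/71) = -1.
Legendre symbol -1 ⇒ 71 is inert.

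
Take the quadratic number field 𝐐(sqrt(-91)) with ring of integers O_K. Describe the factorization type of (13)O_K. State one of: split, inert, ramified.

p ramifies

-91 mod 4 = 1, hence disc K = -91 and O_K = ℤ[(1+√-91)/2].
Ramification test: 13 | -91. The prime 13 ramifies in K.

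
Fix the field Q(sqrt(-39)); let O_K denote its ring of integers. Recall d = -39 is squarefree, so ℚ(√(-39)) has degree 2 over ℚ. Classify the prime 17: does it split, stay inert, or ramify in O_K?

d = -39 ≡ 1 (mod 4), so O_K = ℤ[(1+√-39)/2] and disc(K) = d = -39.
disc(K) = -39 is not divisible by 17; 17 is unramified.
Legendre symbol by Euler's criterion: (-39/17) ≡ (-39)^8 ≡ 16 (mod 17), i.e. (-39/17) = -1.
Legendre symbol -1 ⇒ 17 is inert.

p is inert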